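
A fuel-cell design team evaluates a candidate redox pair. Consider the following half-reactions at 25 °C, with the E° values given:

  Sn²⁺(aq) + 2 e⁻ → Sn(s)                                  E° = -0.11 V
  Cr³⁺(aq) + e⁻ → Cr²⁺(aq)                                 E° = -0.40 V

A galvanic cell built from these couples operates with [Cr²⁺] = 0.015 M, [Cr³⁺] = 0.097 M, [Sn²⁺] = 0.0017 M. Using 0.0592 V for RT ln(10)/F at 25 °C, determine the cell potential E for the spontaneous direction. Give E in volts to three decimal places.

Sn²⁺/Sn is the cathode (higher E°), Cr³⁺/Cr²⁺ the anode: E°cell = -0.11 − (-0.40) = +0.29 V, n = 2.
Overall: Sn²⁺(aq) + 2 Cr²⁺(aq) → Sn(s) + 2 Cr³⁺(aq)
Q = [Cr³⁺]^2 / ([Sn²⁺]·[Cr²⁺]^2); log Q = 4.391.
E = E° − (0.0592/n) log Q = +0.29 − (0.0592/2)(4.391) = +0.160 V.

+0.160 V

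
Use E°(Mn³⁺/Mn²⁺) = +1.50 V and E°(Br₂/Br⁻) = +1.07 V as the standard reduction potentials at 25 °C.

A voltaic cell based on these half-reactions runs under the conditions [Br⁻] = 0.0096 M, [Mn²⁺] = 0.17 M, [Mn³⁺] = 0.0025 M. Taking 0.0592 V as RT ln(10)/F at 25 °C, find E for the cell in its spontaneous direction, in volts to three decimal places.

Mn³⁺/Mn²⁺ is the cathode (higher E°), Br₂/Br⁻ the anode: E°cell = +1.50 − (+1.07) = +0.43 V, n = 2.
Overall: 2 Mn³⁺(aq) + 2 Br⁻(aq) → 2 Mn²⁺(aq) + Br₂(l)
Q = [Mn²⁺]^2 / ([Mn³⁺]^2·[Br⁻]^2); log Q = 7.700.
E = E° − (0.0592/n) log Q = +0.43 − (0.0592/2)(7.700) = +0.202 V.

+0.202 V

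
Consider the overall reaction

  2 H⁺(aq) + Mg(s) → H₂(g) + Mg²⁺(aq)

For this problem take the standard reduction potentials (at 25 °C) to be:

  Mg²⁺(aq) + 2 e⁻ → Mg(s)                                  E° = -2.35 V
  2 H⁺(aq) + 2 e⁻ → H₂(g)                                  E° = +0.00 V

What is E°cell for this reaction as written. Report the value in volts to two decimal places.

The H⁺/H₂ couple has the higher reduction potential, so it is the cathode; Mg²⁺/Mg is oxidised at the anode.
E°cell = E°(cathode) − E°(anode) = (+0.00) − (-2.35) = +2.35 V.
Since E°cell > 0, the reaction is spontaneous under standard conditions.

+2.35 V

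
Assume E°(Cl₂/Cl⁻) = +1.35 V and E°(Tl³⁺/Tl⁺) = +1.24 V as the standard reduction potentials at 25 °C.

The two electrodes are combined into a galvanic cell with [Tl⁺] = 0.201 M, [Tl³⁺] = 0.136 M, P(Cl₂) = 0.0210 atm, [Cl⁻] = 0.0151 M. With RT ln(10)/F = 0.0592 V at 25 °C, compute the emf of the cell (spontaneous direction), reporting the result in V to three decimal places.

Cl₂/Cl⁻ is the cathode (higher E°), Tl³⁺/Tl⁺ the anode: E°cell = +1.35 − (+1.24) = +0.11 V, n = 2.
Overall: Cl₂(g) + Tl⁺(aq) → 2 Cl⁻(aq) + Tl³⁺(aq)
Q = [Cl⁻]^2·[Tl³⁺] / (P(Cl₂)·[Tl⁺]); log Q = -2.134.
E = E° − (0.0592/n) log Q = +0.11 − (0.0592/2)(-2.134) = +0.173 V.

+0.173 V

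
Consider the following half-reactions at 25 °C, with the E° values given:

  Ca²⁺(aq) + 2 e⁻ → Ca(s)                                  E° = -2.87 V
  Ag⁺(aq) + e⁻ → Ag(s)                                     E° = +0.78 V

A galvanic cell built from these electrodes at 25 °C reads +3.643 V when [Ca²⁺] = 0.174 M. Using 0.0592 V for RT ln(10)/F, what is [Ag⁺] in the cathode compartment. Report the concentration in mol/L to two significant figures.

0.32 M

Ag⁺/Ag is the cathode, Ca²⁺/Ca the anode: E°cell = +3.65 V, n = 2.
Overall reaction: 2 Ag⁺(aq) + Ca(s) → 2 Ag(s) + Ca²⁺(aq); Q = [Ca²⁺]^1/[Ag⁺]^2.
From E = E° − (0.0592/n) log Q: log Q = (E° − E)·n/0.0592 = (+3.65 − (+3.643))·2/0.0592 = 0.2365.
So 2·log[Ag⁺] = 1·log(0.174) − log Q = -0.7595 − (0.2365) = -0.9960; log[Ag⁺] = -0.9960 / 2 = -0.4980; [Ag⁺] = 10^(-0.4980) ≈ 0.32 M.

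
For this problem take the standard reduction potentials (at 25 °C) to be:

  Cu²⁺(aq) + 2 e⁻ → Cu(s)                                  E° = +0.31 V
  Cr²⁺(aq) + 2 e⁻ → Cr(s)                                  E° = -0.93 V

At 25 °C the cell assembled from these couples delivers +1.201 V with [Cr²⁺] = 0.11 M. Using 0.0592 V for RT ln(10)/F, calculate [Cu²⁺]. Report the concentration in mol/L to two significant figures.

Cu²⁺/Cu is the cathode, Cr²⁺/Cr the anode: E°cell = +1.24 V, n = 2.
Overall reaction: Cu²⁺(aq) + Cr(s) → Cu(s) + Cr²⁺(aq); Q = [Cr²⁺]^1/[Cu²⁺]^1.
From E = E° − (0.0592/n) log Q: log Q = (E° − E)·n/0.0592 = (+1.24 − (+1.201))·2/0.0592 = 1.3176.
So 1·log[Cu²⁺] = 1·log(0.11) − log Q = -0.9586 − (1.3176) = -2.2762; [Cu²⁺] = 10^(-2.2762) ≈ 0.0053 M.

0.0053 M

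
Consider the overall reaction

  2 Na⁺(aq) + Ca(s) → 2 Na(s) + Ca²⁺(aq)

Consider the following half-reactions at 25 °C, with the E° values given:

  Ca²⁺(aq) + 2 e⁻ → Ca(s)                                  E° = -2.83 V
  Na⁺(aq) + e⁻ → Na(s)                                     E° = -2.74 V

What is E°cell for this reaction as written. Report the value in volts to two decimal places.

+0.09 V

The Na⁺/Na couple has the higher reduction potential, so it is the cathode; Ca²⁺/Ca is oxidised at the anode.
E°cell = E°(cathode) − E°(anode) = (-2.74) − (-2.83) = +0.09 V.
Since E°cell > 0, the reaction is spontaneous under standard conditions.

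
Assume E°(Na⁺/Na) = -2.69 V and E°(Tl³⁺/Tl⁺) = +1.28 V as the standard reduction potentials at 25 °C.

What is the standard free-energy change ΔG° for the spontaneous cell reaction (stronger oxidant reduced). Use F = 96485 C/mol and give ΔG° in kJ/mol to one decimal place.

Tl³⁺/Tl⁺ (E° = +1.28 V) is the cathode; Na⁺/Na (E° = -2.69 V) is the anode, so E°cell = +3.97 V.
Balancing electrons gives n = 2 (lcm of 2 and 1).
ΔG° = −nFE° = −(2)(96485)(+3.97) = -766,091 J = -766.1 kJ/mol.

-766.1 kJ/mol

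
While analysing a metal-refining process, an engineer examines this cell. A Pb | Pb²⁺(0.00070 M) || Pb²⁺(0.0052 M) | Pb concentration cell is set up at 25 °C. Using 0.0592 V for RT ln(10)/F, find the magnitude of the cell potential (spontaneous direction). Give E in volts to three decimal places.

For a concentration cell E°cell = 0. The 0.0052 M side is the cathode (reduction is favoured where [Pb²⁺] is higher).
With n = 2, E = −(0.0592/2) log([Pb²⁺]ₐₙ/[Pb²⁺]꜀ₐₜ) = −(0.0592/2) log(0.0007/0.0052) = −(0.0592/2)(-0.871) = +0.026 V.

+0.026 V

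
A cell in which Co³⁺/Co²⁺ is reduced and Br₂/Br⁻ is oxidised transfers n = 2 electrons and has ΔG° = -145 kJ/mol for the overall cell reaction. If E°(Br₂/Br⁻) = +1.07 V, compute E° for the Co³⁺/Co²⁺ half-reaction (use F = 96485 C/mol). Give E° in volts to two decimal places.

+1.82 V

E°cell = −ΔG°/(nF) = −(-145×10³)/((2)(96485)) = +0.751 V.
Since Co³⁺/Co²⁺ is the cathode and Br₂/Br⁻ the anode, E°cell = E°(Co³⁺/Co²⁺) − E°(Br₂/Br⁻).
So E°(Co³⁺/Co²⁺) = E°cell + E°(Br₂/Br⁻) = +0.751 + (+1.07) = +1.82 V.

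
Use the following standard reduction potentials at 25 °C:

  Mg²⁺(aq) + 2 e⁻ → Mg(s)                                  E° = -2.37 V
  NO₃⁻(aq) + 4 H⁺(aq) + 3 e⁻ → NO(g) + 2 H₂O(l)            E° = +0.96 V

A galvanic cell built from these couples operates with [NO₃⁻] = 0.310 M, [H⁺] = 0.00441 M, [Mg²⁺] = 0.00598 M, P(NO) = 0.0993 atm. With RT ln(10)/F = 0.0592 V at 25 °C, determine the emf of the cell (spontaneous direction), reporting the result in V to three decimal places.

+3.220 V

NO₃⁻/NO is the cathode (higher E°), Mg²⁺/Mg the anode: E°cell = +0.96 − (-2.37) = +3.33 V, n = 6.
Overall: 2 NO₃⁻(aq) + 8 H⁺(aq) + 3 Mg(s) → 2 NO(g) + 4 H₂O(l) + 3 Mg²⁺(aq)
Q = P(NO)^2·[Mg²⁺]^3 / ([NO₃⁻]^2·[H⁺]^8); log Q = 11.186.
E = E° − (0.0592/n) log Q = +3.33 − (0.0592/6)(11.186) = +3.220 V.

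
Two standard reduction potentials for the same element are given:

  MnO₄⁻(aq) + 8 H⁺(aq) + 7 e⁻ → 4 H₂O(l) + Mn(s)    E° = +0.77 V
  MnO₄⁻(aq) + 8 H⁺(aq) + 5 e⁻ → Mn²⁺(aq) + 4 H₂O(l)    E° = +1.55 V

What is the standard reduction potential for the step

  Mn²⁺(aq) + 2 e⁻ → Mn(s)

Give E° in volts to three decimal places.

Sequential free energies add, so n₃E°₃ = n₁E°₁ + n₂E°₂.
With n₃ = 7, and the known step contributing 5×(+1.55) V, the unknown satisfies 2·E° = 7×(+0.77) − 5×(+1.55) = -2.360.
E° = -2.360 / 2 = -1.180 V.

-1.180 V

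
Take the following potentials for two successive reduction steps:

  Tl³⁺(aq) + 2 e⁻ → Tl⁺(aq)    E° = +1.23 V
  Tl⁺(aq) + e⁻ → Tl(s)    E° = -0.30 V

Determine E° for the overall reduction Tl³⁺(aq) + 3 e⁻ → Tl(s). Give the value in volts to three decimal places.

+0.720 V

Adding the free-energy changes (−nFE°) of the two steps gives −n₃FE°₃ = −n₁FE°₁ − n₂FE°₂.
E°₃ = (2×+1.23 + 1×-0.30) / 3 = (+2.160) / 3 = +0.720 V.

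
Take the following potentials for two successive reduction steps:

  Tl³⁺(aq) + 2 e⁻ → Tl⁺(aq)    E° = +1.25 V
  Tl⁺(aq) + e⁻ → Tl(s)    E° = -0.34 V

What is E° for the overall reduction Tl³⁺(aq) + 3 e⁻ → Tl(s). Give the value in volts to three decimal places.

Adding the free-energy changes (−nFE°) of the two steps gives −n₃FE°₃ = −n₁FE°₁ − n₂FE°₂.
E°₃ = (2×+1.25 + 1×-0.34) / 3 = (+2.160) / 3 = +0.720 V.

+0.720 V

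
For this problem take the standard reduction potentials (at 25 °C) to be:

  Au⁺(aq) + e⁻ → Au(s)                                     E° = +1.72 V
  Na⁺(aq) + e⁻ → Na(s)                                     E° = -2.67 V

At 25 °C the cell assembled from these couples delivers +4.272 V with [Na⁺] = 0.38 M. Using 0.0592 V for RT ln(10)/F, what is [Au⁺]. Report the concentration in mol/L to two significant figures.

Au⁺/Au is the cathode, Na⁺/Na the anode: E°cell = +4.39 V, n = 1.
Overall reaction: Au⁺(aq) + Na(s) → Au(s) + Na⁺(aq); Q = [Na⁺]^1/[Au⁺]^1.
From E = E° − (0.0592/n) log Q: log Q = (E° − E)·n/0.0592 = (+4.39 − (+4.272))·1/0.0592 = 1.9932.
So 1·log[Au⁺] = 1·log(0.38) − log Q = -0.4202 − (1.9932) = -2.4134; [Au⁺] = 10^(-2.4134) ≈ 0.0039 M.

0.0039 M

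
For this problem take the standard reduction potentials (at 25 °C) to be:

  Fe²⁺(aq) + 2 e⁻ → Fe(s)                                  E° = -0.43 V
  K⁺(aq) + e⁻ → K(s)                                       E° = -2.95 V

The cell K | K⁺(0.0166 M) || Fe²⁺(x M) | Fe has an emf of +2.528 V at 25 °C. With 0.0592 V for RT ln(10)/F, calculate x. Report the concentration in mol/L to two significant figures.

Fe²⁺/Fe is the cathode, K⁺/K the anode: E°cell = +2.52 V, n = 2.
Overall reaction: Fe²⁺(aq) + 2 K(s) → Fe(s) + 2 K⁺(aq); Q = [K⁺]^2/[Fe²⁺]^1.
From E = E° − (0.0592/n) log Q: log Q = (E° − E)·n/0.0592 = (+2.52 − (+2.528))·2/0.0592 = -0.2703.
So 1·log[Fe²⁺] = 2·log(0.0166) − log Q = -3.5598 − (-0.2703) = -3.2895; [Fe²⁺] = 10^(-3.2895) ≈ 0.00051 M.

0.00051 M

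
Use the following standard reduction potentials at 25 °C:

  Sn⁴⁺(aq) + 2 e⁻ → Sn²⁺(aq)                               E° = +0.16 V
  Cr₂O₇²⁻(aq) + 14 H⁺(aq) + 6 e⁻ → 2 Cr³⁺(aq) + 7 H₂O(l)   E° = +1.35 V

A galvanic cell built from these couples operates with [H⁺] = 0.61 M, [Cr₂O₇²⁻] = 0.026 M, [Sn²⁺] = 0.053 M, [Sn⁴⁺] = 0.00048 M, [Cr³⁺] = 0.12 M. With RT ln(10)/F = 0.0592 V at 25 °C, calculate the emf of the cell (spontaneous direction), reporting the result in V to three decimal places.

+1.223 V

Cr₂O₇²⁻/Cr³⁺ is the cathode (higher E°), Sn⁴⁺/Sn²⁺ the anode: E°cell = +1.35 − (+0.16) = +1.19 V, n = 6.
Overall: Cr₂O₇²⁻(aq) + 14 H⁺(aq) + 3 Sn²⁺(aq) → 2 Cr³⁺(aq) + 7 H₂O(l) + 3 Sn⁴⁺(aq)
Q = [Cr³⁺]^2·[Sn⁴⁺]^3 / ([Cr₂O₇²⁻]·[H⁺]^14·[Sn²⁺]^3); log Q = -3.380.
E = E° − (0.0592/n) log Q = +1.19 − (0.0592/6)(-3.380) = +1.223 V.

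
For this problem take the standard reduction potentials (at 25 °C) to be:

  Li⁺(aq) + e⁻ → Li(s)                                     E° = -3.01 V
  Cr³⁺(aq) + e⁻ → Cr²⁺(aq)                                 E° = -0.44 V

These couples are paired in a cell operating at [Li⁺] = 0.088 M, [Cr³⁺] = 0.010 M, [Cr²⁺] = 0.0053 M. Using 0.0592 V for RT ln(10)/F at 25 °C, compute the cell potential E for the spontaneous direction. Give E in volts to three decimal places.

+2.649 V

Cr³⁺/Cr²⁺ is the cathode (higher E°), Li⁺/Li the anode: E°cell = -0.44 − (-3.01) = +2.57 V, n = 1.
Overall: Cr³⁺(aq) + Li(s) → Cr²⁺(aq) + Li⁺(aq)
Q = [Cr²⁺]·[Li⁺] / ([Cr³⁺]); log Q = -1.331.
E = E° − (0.0592/n) log Q = +2.57 − (0.0592/1)(-1.331) = +2.649 V.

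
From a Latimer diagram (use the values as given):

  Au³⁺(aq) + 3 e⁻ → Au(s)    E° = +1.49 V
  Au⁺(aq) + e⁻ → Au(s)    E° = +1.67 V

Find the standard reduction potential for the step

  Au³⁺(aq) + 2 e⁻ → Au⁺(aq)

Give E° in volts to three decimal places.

+1.400 V

Sequential free energies add, so n₃E°₃ = n₁E°₁ + n₂E°₂.
With n₃ = 3, and the known step contributing 1×(+1.67) V, the unknown satisfies 2·E° = 3×(+1.49) − 1×(+1.67) = +2.800.
E° = +2.800 / 2 = +1.400 V.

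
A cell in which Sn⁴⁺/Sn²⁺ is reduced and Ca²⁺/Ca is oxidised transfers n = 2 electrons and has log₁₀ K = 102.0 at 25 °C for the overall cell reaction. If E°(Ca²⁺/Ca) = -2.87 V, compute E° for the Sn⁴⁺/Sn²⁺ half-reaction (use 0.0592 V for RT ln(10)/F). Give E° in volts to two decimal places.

E°cell = (0.0592/n)·log K = (0.0592/2)(102.0) = +3.019 V.
Since Sn⁴⁺/Sn²⁺ is the cathode and Ca²⁺/Ca the anode, E°cell = E°(Sn⁴⁺/Sn²⁺) − E°(Ca²⁺/Ca).
So E°(Sn⁴⁺/Sn²⁺) = E°cell + E°(Ca²⁺/Ca) = +3.019 + (-2.87) = +0.15 V.

+0.15 V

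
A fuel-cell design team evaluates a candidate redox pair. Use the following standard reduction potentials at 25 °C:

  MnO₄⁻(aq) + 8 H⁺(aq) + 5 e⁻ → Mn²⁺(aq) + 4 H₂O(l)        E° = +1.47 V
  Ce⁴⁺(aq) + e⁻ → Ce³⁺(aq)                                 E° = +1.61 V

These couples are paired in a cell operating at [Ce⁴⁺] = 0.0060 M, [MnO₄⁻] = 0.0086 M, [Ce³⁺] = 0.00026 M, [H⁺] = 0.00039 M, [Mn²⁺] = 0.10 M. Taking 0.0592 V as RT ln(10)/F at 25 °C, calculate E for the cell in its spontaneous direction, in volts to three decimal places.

Ce⁴⁺/Ce³⁺ is the cathode (higher E°), MnO₄⁻/Mn²⁺ the anode: E°cell = +1.61 − (+1.47) = +0.14 V, n = 5.
Overall: 5 Ce⁴⁺(aq) + Mn²⁺(aq) + 4 H₂O(l) → 5 Ce³⁺(aq) + MnO₄⁻(aq) + 8 H⁺(aq)
Q = [Ce³⁺]^5·[MnO₄⁻]·[H⁺]^8 / ([Ce⁴⁺]^5·[Mn²⁺]); log Q = -35.153.
E = E° − (0.0592/n) log Q = +0.14 − (0.0592/5)(-35.153) = +0.556 V.

+0.556 V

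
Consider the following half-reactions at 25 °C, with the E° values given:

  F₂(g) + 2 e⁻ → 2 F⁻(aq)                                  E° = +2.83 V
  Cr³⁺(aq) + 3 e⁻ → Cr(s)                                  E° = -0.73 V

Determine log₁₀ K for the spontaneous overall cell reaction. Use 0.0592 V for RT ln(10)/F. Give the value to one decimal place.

Cathode: F₂/F⁻; anode: Cr³⁺/Cr. E°cell = +3.56 V, n = 6.
log K = nE°cell / 0.0592 = (6)(+3.56) / 0.0592 = 360.8.

360.8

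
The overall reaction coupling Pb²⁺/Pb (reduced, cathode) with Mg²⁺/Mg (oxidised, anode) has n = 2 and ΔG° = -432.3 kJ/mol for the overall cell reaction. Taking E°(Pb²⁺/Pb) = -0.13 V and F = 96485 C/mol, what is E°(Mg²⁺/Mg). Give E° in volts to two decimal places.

E°cell = −ΔG°/(nF) = −(-432.3×10³)/((2)(96485)) = +2.240 V.
Since Pb²⁺/Pb is the cathode and Mg²⁺/Mg the anode, E°cell = E°(Pb²⁺/Pb) − E°(Mg²⁺/Mg).
So E°(Mg²⁺/Mg) = E°(Pb²⁺/Pb) − E°cell = (-0.13) − (+2.240) = -2.37 V.

-2.37 V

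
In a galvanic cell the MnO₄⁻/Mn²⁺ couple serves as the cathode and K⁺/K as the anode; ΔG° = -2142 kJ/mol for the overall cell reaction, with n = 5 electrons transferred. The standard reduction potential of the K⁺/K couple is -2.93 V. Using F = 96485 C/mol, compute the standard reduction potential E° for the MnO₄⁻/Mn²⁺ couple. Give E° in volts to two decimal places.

+1.51 V

E°cell = −ΔG°/(nF) = −(-2142×10³)/((5)(96485)) = +4.440 V.
Since MnO₄⁻/Mn²⁺ is the cathode and K⁺/K the anode, E°cell = E°(MnO₄⁻/Mn²⁺) − E°(K⁺/K).
So E°(MnO₄⁻/Mn²⁺) = E°cell + E°(K⁺/K) = +4.440 + (-2.93) = +1.51 V.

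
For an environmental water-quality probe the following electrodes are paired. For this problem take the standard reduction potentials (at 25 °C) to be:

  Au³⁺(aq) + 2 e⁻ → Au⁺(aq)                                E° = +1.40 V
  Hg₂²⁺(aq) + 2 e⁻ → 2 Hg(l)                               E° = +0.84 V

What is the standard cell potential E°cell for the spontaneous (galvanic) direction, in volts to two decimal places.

+0.56 V

The Au³⁺/Au⁺ couple has the higher reduction potential, so it is the cathode; Hg₂²⁺/Hg is oxidised at the anode.
E°cell = E°(cathode) − E°(anode) = (+1.40) − (+0.84) = +0.56 V.
Since E°cell > 0, the reaction is spontaneous under standard conditions.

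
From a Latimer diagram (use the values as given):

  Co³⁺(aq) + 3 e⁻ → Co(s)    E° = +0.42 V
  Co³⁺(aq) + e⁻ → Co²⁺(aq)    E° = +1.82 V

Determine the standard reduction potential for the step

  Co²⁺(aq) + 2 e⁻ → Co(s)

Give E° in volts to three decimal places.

Sequential free energies add, so n₃E°₃ = n₁E°₁ + n₂E°₂.
With n₃ = 3, and the known step contributing 1×(+1.82) V, the unknown satisfies 2·E° = 3×(+0.42) − 1×(+1.82) = -0.560.
E° = -0.560 / 2 = -0.280 V.

-0.280 V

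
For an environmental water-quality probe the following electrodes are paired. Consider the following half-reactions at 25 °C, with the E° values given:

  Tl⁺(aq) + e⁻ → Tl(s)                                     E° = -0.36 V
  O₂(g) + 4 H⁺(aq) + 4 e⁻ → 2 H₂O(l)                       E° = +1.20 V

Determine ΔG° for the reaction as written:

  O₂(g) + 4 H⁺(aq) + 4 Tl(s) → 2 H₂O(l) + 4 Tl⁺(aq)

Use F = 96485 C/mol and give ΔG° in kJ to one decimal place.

-602.1 kJ

As written, O₂/H₂O is reduced (cathode) and Tl⁺/Tl is oxidised (anode), so E°cell = (+1.20) − (-0.36) = +1.56 V.
Balancing electrons gives n = 4.
ΔG° = −nFE° = −(4)(96485)(+1.56) = -602,066 J = -602.1 kJ.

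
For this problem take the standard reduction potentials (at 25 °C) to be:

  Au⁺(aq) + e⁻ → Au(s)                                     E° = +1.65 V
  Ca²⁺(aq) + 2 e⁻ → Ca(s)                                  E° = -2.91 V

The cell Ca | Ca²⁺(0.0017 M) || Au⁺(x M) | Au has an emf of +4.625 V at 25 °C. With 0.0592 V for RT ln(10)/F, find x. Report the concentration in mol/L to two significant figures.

Au⁺/Au is the cathode, Ca²⁺/Ca the anode: E°cell = +4.56 V, n = 2.
Overall reaction: 2 Au⁺(aq) + Ca(s) → 2 Au(s) + Ca²⁺(aq); Q = [Ca²⁺]^1/[Au⁺]^2.
From E = E° − (0.0592/n) log Q: log Q = (E° − E)·n/0.0592 = (+4.56 − (+4.625))·2/0.0592 = -2.1959.
So 2·log[Au⁺] = 1·log(0.0017) − log Q = -2.7696 − (-2.1959) = -0.5737; log[Au⁺] = -0.5737 / 2 = -0.2868; [Au⁺] = 10^(-0.2868) ≈ 0.52 M.

0.52 M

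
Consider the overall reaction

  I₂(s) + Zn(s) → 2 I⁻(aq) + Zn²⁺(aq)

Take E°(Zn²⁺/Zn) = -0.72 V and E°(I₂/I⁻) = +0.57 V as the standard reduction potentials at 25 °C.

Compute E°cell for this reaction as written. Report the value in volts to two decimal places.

The I₂/I⁻ couple has the higher reduction potential, so it is the cathode; Zn²⁺/Zn is oxidised at the anode.
E°cell = E°(cathode) − E°(anode) = (+0.57) − (-0.72) = +1.29 V.
Since E°cell > 0, the reaction is spontaneous under standard conditions.

+1.29 V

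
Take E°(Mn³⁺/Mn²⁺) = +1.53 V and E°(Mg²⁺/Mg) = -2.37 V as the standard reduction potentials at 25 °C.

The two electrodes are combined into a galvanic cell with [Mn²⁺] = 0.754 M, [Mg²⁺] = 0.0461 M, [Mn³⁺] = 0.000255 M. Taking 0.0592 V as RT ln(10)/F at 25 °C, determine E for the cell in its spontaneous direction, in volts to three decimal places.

+3.734 V

Mn³⁺/Mn²⁺ is the cathode (higher E°), Mg²⁺/Mg the anode: E°cell = +1.53 − (-2.37) = +3.90 V, n = 2.
Overall: 2 Mn³⁺(aq) + Mg(s) → 2 Mn²⁺(aq) + Mg²⁺(aq)
Q = [Mn²⁺]^2·[Mg²⁺] / ([Mn³⁺]^2); log Q = 5.605.
E = E° − (0.0592/n) log Q = +3.90 − (0.0592/2)(5.605) = +3.734 V.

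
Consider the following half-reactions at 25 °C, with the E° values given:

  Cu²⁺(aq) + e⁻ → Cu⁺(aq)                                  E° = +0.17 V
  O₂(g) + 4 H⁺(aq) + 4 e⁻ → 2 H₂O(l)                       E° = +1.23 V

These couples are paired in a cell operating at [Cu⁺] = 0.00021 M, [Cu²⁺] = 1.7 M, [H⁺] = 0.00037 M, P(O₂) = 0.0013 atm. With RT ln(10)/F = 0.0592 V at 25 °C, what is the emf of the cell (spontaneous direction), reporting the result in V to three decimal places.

+0.583 V

O₂/H₂O is the cathode (higher E°), Cu²⁺/Cu⁺ the anode: E°cell = +1.23 − (+0.17) = +1.06 V, n = 4.
Overall: O₂(g) + 4 H⁺(aq) + 4 Cu⁺(aq) → 2 H₂O(l) + 4 Cu²⁺(aq)
Q = [Cu²⁺]^4 / (P(O₂)·[H⁺]^4·[Cu⁺]^4); log Q = 32.246.
E = E° − (0.0592/n) log Q = +1.06 − (0.0592/4)(32.246) = +0.583 V.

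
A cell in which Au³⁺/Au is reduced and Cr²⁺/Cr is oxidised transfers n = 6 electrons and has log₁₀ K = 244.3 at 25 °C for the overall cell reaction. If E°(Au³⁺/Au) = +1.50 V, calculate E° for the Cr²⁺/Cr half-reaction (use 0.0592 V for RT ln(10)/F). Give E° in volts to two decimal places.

-0.91 V

E°cell = (0.0592/n)·log K = (0.0592/6)(244.3) = +2.410 V.
Since Au³⁺/Au is the cathode and Cr²⁺/Cr the anode, E°cell = E°(Au³⁺/Au) − E°(Cr²⁺/Cr).
So E°(Cr²⁺/Cr) = E°(Au³⁺/Au) − E°cell = (+1.50) − (+2.410) = -0.91 V.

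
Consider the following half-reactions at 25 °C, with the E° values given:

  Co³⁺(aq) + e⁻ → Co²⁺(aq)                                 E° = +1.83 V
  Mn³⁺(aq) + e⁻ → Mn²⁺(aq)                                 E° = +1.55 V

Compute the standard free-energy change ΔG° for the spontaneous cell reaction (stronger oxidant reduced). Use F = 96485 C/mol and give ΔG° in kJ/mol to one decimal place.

-27.0 kJ/mol

Co³⁺/Co²⁺ (E° = +1.83 V) is the cathode; Mn³⁺/Mn²⁺ (E° = +1.55 V) is the anode, so E°cell = +0.28 V.
Balancing electrons gives n = 1 (lcm of 1 and 1).
ΔG° = −nFE° = −(1)(96485)(+0.28) = -27,016 J = -27.0 kJ/mol.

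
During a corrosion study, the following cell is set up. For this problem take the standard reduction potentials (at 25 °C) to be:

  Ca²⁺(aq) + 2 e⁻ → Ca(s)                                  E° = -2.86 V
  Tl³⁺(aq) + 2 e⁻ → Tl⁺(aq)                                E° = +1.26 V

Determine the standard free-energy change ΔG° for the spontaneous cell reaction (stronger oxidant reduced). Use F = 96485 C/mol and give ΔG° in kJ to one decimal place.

Tl³⁺/Tl⁺ (E° = +1.26 V) is the cathode; Ca²⁺/Ca (E° = -2.86 V) is the anode, so E°cell = +4.12 V.
Balancing electrons gives n = 2 (lcm of 2 and 2).
ΔG° = −nFE° = −(2)(96485)(+4.12) = -795,036 J = -795.0 kJ.

-795.0 kJ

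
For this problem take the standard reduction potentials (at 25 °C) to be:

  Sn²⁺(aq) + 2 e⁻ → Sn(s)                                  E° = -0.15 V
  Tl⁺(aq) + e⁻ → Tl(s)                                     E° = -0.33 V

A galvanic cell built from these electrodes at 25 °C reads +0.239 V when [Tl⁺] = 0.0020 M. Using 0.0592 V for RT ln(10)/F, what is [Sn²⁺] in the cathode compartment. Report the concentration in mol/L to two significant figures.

Sn²⁺/Sn is the cathode, Tl⁺/Tl the anode: E°cell = +0.18 V, n = 2.
Overall reaction: Sn²⁺(aq) + 2 Tl(s) → Sn(s) + 2 Tl⁺(aq); Q = [Tl⁺]^2/[Sn²⁺]^1.
From E = E° − (0.0592/n) log Q: log Q = (E° − E)·n/0.0592 = (+0.18 − (+0.239))·2/0.0592 = -1.9932.
So 1·log[Sn²⁺] = 2·log(0.002) − log Q = -5.3979 − (-1.9932) = -3.4047; [Sn²⁺] = 10^(-3.4047) ≈ 0.00039 M.

0.00039 M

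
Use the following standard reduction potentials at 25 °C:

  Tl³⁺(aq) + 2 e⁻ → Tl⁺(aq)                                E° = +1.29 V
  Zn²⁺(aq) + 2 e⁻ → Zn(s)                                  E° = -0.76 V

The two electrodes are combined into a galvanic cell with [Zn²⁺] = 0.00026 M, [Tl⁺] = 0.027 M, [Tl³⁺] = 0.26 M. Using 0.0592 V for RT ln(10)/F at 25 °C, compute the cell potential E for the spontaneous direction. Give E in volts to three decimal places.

+2.185 V

Tl³⁺/Tl⁺ is the cathode (higher E°), Zn²⁺/Zn the anode: E°cell = +1.29 − (-0.76) = +2.05 V, n = 2.
Overall: Tl³⁺(aq) + Zn(s) → Tl⁺(aq) + Zn²⁺(aq)
Q = [Tl⁺]·[Zn²⁺] / ([Tl³⁺]); log Q = -4.569.
E = E° − (0.0592/n) log Q = +2.05 − (0.0592/2)(-4.569) = +2.185 V.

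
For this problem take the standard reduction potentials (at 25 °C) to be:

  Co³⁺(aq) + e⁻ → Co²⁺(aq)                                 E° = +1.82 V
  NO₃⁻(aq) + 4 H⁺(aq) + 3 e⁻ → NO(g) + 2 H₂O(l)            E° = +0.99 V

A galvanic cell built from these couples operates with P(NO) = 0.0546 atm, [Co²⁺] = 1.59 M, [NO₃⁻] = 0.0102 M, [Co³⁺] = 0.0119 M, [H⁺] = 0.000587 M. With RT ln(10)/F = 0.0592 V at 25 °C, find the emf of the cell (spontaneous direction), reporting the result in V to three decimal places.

Co³⁺/Co²⁺ is the cathode (higher E°), NO₃⁻/NO the anode: E°cell = +1.82 − (+0.99) = +0.83 V, n = 3.
Overall: 3 Co³⁺(aq) + NO(g) + 2 H₂O(l) → 3 Co²⁺(aq) + NO₃⁻(aq) + 4 H⁺(aq)
Q = [Co²⁺]^3·[NO₃⁻]·[H⁺]^4 / ([Co³⁺]^3·P(NO)); log Q = -7.276.
E = E° − (0.0592/n) log Q = +0.83 − (0.0592/3)(-7.276) = +0.974 V.

+0.974 V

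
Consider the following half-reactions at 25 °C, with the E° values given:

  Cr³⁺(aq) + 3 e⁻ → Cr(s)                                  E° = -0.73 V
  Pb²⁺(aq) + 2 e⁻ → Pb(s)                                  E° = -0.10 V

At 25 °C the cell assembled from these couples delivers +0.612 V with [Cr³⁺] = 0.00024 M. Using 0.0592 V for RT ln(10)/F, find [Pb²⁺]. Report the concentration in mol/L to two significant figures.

Pb²⁺/Pb is the cathode, Cr³⁺/Cr the anode: E°cell = +0.63 V, n = 6.
Overall reaction: 3 Pb²⁺(aq) + 2 Cr(s) → 3 Pb(s) + 2 Cr³⁺(aq); Q = [Cr³⁺]^2/[Pb²⁺]^3.
From E = E° − (0.0592/n) log Q: log Q = (E° − E)·n/0.0592 = (+0.63 − (+0.612))·6/0.0592 = 1.8243.
So 3·log[Pb²⁺] = 2·log(0.00024) − log Q = -7.2396 − (1.8243) = -9.0639; log[Pb²⁺] = -9.0639 / 3 = -3.0213; [Pb²⁺] = 10^(-3.0213) ≈ 0.00095 M.

0.00095 M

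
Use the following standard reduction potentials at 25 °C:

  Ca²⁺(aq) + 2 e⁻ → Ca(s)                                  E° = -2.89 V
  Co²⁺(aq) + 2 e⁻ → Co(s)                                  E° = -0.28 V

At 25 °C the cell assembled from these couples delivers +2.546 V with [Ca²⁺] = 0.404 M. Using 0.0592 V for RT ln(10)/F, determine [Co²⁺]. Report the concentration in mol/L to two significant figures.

Co²⁺/Co is the cathode, Ca²⁺/Ca the anode: E°cell = +2.61 V, n = 2.
Overall reaction: Co²⁺(aq) + Ca(s) → Co(s) + Ca²⁺(aq); Q = [Ca²⁺]^1/[Co²⁺]^1.
From E = E° − (0.0592/n) log Q: log Q = (E° − E)·n/0.0592 = (+2.61 − (+2.546))·2/0.0592 = 2.1622.
So 1·log[Co²⁺] = 1·log(0.404) − log Q = -0.3936 − (2.1622) = -2.5558; [Co²⁺] = 10^(-2.5558) ≈ 0.0028 M.

0.0028 M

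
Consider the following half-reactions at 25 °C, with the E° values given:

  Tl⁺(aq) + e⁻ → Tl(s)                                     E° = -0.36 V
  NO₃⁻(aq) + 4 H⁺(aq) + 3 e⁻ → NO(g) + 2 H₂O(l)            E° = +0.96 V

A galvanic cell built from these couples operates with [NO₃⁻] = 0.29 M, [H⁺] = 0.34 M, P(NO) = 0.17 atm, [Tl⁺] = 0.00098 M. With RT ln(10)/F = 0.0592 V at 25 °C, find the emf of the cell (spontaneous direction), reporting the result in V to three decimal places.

NO₃⁻/NO is the cathode (higher E°), Tl⁺/Tl the anode: E°cell = +0.96 − (-0.36) = +1.32 V, n = 3.
Overall: NO₃⁻(aq) + 4 H⁺(aq) + 3 Tl(s) → NO(g) + 2 H₂O(l) + 3 Tl⁺(aq)
Q = P(NO)·[Tl⁺]^3 / ([NO₃⁻]·[H⁺]^4); log Q = -7.384.
E = E° − (0.0592/n) log Q = +1.32 − (0.0592/3)(-7.384) = +1.466 V.

+1.466 V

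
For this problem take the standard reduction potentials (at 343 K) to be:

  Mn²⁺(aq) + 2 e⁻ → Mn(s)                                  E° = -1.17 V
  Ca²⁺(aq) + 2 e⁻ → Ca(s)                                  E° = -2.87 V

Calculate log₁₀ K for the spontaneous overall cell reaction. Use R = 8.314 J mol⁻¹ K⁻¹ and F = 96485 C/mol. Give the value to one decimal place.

50.0

Cathode: Mn²⁺/Mn; anode: Ca²⁺/Ca. E°cell = (-1.17) − (-2.87) = +1.70 V, with n = 2.
ΔG° = −nFE° = −RT ln K, so ln K = nFE°/(RT) = (2)(96485)(+1.70) / ((8.314)(343)) = 115.036.
log₁₀ K = 115.036 / ln 10 = 50.0.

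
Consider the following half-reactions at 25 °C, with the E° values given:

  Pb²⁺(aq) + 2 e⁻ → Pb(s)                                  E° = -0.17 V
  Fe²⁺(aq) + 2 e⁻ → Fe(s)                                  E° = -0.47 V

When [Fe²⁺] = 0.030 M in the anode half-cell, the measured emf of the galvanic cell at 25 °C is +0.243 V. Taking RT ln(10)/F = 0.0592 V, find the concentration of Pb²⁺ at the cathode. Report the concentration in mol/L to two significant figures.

0.00036 M

Pb²⁺/Pb is the cathode, Fe²⁺/Fe the anode: E°cell = +0.30 V, n = 2.
Overall reaction: Pb²⁺(aq) + Fe(s) → Pb(s) + Fe²⁺(aq); Q = [Fe²⁺]^1/[Pb²⁺]^1.
From E = E° − (0.0592/n) log Q: log Q = (E° − E)·n/0.0592 = (+0.30 − (+0.243))·2/0.0592 = 1.9257.
So 1·log[Pb²⁺] = 1·log(0.03) − log Q = -1.5229 − (1.9257) = -3.4486; [Pb²⁺] = 10^(-3.4486) ≈ 0.00036 M.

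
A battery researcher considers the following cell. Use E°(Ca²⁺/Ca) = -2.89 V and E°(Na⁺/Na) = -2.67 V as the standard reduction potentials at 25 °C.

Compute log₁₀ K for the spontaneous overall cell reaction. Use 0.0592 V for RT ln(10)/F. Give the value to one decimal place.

Cathode: Na⁺/Na; anode: Ca²⁺/Ca. E°cell = +0.22 V, n = 2.
log K = nE°cell / 0.0592 = (2)(+0.22) / 0.0592 = 7.4.

7.4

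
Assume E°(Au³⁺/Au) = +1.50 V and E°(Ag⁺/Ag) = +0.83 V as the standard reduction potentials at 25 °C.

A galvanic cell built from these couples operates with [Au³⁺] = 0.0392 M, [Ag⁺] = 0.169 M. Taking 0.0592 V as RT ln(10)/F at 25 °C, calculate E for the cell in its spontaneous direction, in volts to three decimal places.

+0.688 V

Au³⁺/Au is the cathode (higher E°), Ag⁺/Ag the anode: E°cell = +1.50 − (+0.83) = +0.67 V, n = 3.
Overall: Au³⁺(aq) + 3 Ag(s) → Au(s) + 3 Ag⁺(aq)
Q = [Ag⁺]^3 / ([Au³⁺]); log Q = -0.910.
E = E° − (0.0592/n) log Q = +0.67 − (0.0592/3)(-0.910) = +0.688 V.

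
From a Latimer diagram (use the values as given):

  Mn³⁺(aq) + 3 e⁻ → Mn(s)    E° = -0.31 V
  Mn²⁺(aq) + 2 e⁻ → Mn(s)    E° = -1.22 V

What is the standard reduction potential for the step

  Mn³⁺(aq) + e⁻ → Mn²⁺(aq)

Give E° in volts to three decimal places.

Sequential free energies add, so n₃E°₃ = n₁E°₁ + n₂E°₂.
With n₃ = 3, and the known step contributing 2×(-1.22) V, the unknown satisfies 1·E° = 3×(-0.31) − 2×(-1.22) = +1.510.
E° = +1.510 / 1 = +1.510 V.

+1.510 V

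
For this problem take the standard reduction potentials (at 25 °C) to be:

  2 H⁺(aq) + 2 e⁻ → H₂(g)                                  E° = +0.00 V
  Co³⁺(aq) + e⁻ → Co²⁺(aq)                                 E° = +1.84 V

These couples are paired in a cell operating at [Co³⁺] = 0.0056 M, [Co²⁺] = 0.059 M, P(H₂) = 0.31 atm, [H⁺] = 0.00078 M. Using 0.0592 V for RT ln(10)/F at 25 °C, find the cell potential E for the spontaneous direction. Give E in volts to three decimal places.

+1.948 V

Co³⁺/Co²⁺ is the cathode (higher E°), H⁺/H₂ the anode: E°cell = +1.84 − (+0.00) = +1.84 V, n = 2.
Overall: 2 Co³⁺(aq) + H₂(g) → 2 Co²⁺(aq) + 2 H⁺(aq)
Q = [Co²⁺]^2·[H⁺]^2 / ([Co³⁺]^2·P(H₂)); log Q = -3.662.
E = E° − (0.0592/n) log Q = +1.84 − (0.0592/2)(-3.662) = +1.948 V.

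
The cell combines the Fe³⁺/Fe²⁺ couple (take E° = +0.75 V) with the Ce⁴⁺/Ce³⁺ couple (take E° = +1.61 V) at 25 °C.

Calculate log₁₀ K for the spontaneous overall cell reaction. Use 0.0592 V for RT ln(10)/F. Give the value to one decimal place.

Cathode: Ce⁴⁺/Ce³⁺; anode: Fe³⁺/Fe²⁺. E°cell = +0.86 V, n = 1.
log K = nE°cell / 0.0592 = (1)(+0.86) / 0.0592 = 14.5.

14.5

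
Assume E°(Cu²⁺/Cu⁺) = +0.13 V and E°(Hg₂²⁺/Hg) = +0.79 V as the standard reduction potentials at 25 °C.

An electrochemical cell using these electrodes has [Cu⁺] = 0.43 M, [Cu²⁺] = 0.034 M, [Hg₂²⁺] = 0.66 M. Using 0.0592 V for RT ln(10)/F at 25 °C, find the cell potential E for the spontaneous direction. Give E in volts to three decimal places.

+0.720 V

Hg₂²⁺/Hg is the cathode (higher E°), Cu²⁺/Cu⁺ the anode: E°cell = +0.79 − (+0.13) = +0.66 V, n = 2.
Overall: Hg₂²⁺(aq) + 2 Cu⁺(aq) → 2 Hg(l) + 2 Cu²⁺(aq)
Q = [Cu²⁺]^2 / ([Hg₂²⁺]·[Cu⁺]^2); log Q = -2.024.
E = E° − (0.0592/n) log Q = +0.66 − (0.0592/2)(-2.024) = +0.720 V.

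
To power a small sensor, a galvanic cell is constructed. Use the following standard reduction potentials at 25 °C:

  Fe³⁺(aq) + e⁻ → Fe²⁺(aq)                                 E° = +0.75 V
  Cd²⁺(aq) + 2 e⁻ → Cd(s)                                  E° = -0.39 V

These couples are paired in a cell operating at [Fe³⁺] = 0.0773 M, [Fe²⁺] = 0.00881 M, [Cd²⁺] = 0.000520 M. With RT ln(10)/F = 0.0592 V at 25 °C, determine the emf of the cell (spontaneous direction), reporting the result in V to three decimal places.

Fe³⁺/Fe²⁺ is the cathode (higher E°), Cd²⁺/Cd the anode: E°cell = +0.75 − (-0.39) = +1.14 V, n = 2.
Overall: 2 Fe³⁺(aq) + Cd(s) → 2 Fe²⁺(aq) + Cd²⁺(aq)
Q = [Fe²⁺]^2·[Cd²⁺] / ([Fe³⁺]^2); log Q = -5.170.
E = E° − (0.0592/n) log Q = +1.14 − (0.0592/2)(-5.170) = +1.293 V.

+1.293 V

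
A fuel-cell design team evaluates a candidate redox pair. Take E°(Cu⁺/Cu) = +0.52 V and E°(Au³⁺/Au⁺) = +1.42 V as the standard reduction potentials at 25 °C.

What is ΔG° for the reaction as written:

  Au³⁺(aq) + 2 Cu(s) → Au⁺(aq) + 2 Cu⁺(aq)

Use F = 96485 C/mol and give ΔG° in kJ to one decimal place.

As written, Au³⁺/Au⁺ is reduced (cathode) and Cu⁺/Cu is oxidised (anode), so E°cell = (+1.42) − (+0.52) = +0.90 V.
Balancing electrons gives n = 2.
ΔG° = −nFE° = −(2)(96485)(+0.90) = -173,673 J = -173.7 kJ.

-173.7 kJ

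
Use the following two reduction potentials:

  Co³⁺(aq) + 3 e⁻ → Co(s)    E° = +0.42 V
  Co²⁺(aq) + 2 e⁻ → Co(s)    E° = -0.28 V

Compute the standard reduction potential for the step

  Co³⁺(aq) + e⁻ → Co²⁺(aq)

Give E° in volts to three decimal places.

+1.820 V

Sequential free energies add, so n₃E°₃ = n₁E°₁ + n₂E°₂.
With n₃ = 3, and the known step contributing 2×(-0.28) V, the unknown satisfies 1·E° = 3×(+0.42) − 2×(-0.28) = +1.820.
E° = +1.820 / 1 = +1.820 V.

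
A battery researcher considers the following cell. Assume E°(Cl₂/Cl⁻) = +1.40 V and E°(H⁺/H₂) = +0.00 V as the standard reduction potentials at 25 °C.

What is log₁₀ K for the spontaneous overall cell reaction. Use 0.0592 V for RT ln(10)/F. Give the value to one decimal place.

47.3

Cathode: Cl₂/Cl⁻; anode: H⁺/H₂. E°cell = +1.40 V, n = 2.
log K = nE°cell / 0.0592 = (2)(+1.40) / 0.0592 = 47.3.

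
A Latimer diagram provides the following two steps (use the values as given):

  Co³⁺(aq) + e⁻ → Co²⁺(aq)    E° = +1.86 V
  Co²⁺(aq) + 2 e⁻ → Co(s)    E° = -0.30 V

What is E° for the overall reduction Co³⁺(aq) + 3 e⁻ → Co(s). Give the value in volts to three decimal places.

Adding the free-energy changes (−nFE°) of the two steps gives −n₃FE°₃ = −n₁FE°₁ − n₂FE°₂.
E°₃ = (1×+1.86 + 2×-0.30) / 3 = (+1.260) / 3 = +0.420 V.
E° values themselves are not directly additive — weighting by electron count is essential.

+0.420 V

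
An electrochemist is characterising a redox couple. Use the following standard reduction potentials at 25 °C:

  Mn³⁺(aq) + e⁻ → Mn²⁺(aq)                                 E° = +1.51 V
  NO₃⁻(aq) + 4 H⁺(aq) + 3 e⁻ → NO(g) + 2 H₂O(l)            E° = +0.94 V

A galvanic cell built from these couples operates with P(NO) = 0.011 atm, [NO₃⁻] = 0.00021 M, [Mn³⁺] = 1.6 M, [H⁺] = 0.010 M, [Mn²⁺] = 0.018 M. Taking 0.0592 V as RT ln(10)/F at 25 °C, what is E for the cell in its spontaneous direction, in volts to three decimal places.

+0.877 V

Mn³⁺/Mn²⁺ is the cathode (higher E°), NO₃⁻/NO the anode: E°cell = +1.51 − (+0.94) = +0.57 V, n = 3.
Overall: 3 Mn³⁺(aq) + NO(g) + 2 H₂O(l) → 3 Mn²⁺(aq) + NO₃⁻(aq) + 4 H⁺(aq)
Q = [Mn²⁺]^3·[NO₃⁻]·[H⁺]^4 / ([Mn³⁺]^3·P(NO)); log Q = -15.566.
E = E° − (0.0592/n) log Q = +0.57 − (0.0592/3)(-15.566) = +0.877 V.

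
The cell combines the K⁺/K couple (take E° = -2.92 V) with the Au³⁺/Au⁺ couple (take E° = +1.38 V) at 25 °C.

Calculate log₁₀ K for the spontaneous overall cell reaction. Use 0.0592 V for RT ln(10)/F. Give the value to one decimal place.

145.3

Cathode: Au³⁺/Au⁺; anode: K⁺/K. E°cell = +4.30 V, n = 2.
log K = nE°cell / 0.0592 = (2)(+4.30) / 0.0592 = 145.3.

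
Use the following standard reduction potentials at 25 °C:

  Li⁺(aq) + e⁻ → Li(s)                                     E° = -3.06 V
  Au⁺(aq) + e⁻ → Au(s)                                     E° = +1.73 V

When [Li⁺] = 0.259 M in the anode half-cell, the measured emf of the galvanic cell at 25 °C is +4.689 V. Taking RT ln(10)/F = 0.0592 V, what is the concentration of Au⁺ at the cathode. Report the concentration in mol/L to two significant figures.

0.0051 M

Au⁺/Au is the cathode, Li⁺/Li the anode: E°cell = +4.79 V, n = 1.
Overall reaction: Au⁺(aq) + Li(s) → Au(s) + Li⁺(aq); Q = [Li⁺]^1/[Au⁺]^1.
From E = E° − (0.0592/n) log Q: log Q = (E° − E)·n/0.0592 = (+4.79 − (+4.689))·1/0.0592 = 1.7061.
So 1·log[Au⁺] = 1·log(0.259) − log Q = -0.5867 − (1.7061) = -2.2928; [Au⁺] = 10^(-2.2928) ≈ 0.0051 M.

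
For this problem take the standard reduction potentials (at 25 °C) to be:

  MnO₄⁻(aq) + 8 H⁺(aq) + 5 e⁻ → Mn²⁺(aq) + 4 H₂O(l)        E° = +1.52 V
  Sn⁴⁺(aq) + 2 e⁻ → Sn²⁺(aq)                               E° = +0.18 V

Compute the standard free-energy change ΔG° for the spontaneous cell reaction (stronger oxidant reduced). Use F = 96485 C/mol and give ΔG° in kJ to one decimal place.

MnO₄⁻/Mn²⁺ (E° = +1.52 V) is the cathode; Sn⁴⁺/Sn²⁺ (E° = +0.18 V) is the anode, so E°cell = +1.34 V.
Balancing electrons gives n = 10 (lcm of 5 and 2).
ΔG° = −nFE° = −(10)(96485)(+1.34) = -1,292,899 J = -1292.9 kJ.

-1292.9 kJ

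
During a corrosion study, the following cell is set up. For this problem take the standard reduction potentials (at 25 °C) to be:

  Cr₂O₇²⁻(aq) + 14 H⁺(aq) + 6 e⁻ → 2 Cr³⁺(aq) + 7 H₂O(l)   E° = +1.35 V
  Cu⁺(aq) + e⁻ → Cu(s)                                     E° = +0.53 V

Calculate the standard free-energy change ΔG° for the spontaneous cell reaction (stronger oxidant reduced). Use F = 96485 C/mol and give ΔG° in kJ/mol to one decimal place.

-474.7 kJ/mol

Cr₂O₇²⁻/Cr³⁺ (E° = +1.35 V) is the cathode; Cu⁺/Cu (E° = +0.53 V) is the anode, so E°cell = +0.82 V.
Balancing electrons gives n = 6 (lcm of 6 and 1).
ΔG° = −nFE° = −(6)(96485)(+0.82) = -474,706 J = -474.7 kJ/mol.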